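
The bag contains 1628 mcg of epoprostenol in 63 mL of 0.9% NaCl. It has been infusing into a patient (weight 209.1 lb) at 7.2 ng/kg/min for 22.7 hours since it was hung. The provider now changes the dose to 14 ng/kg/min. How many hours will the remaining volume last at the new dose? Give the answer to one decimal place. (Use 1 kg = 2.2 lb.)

Initial rate:
Weight = 209.1 lb ÷ 2.2 lb/kg = 95.04545 kg
Dose = 7.2 ng/kg/min × 95.04545 kg = 684.3273 ng/min
684.3273 ng/min × 60 min/hr = 41059.64 ng/hr
Concentration = 1628 mcg ÷ 63 mL = 25.84127 mcg/mL = 25841.27 ng/mL
Rate = 41059.64 ng/hr ÷ 25841.27 ng/mL = 1.588917 mL/hr
Volume infused so far = 1.588917 mL/hr × 22.7 hr = 36.06842 mL
Volume remaining = 63 − 36.06842 = 26.93158 mL
New rate:
Dose = 14 ng/kg/min × 95.04545 kg = 1330.636 ng/min
1330.636 ng/min × 60 min/hr = 79838.18 ng/hr
Rate = 79838.18 ng/hr ÷ 25841.27 ng/mL = 3.089561 mL/hr
Time remaining = 26.93158 mL ÷ 3.089561 mL/hr = 8.71696 hr

8.7 hours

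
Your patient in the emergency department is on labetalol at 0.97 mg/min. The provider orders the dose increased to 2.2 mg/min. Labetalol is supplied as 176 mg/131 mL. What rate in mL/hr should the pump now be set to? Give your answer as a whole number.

98 mL/hr

2.2 mg/min × 60 min/hr = 132 mg/hr
Concentration = 176 mg ÷ 131 mL = 1.343511 mg/mL
Rate = 132 mg/hr ÷ 1.343511 mg/mL = 98.25 mL/hr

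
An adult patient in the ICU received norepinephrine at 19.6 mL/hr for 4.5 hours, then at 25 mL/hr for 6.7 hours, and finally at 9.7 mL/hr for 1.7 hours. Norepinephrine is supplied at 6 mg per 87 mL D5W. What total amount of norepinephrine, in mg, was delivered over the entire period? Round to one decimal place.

18.8 mg

Concentration = 6 mg ÷ 87 mL = 0.06896552 mg/mL
Stage 1: 19.6 mL/hr × 4.5 hr = 88.2 mL → 88.2 mL × 0.06896552 mg/mL = 6.082759 mg
Stage 2: 25 mL/hr × 6.7 hr = 167.5 mL → 167.5 mL × 0.06896552 mg/mL = 11.55172 mg
Stage 3: 9.7 mL/hr × 1.7 hr = 16.49 mL → 16.49 mL × 0.06896552 mg/mL = 1.137241 mg
Total = 6.082759 + 11.55172 + 1.137241 = 18.77172 mg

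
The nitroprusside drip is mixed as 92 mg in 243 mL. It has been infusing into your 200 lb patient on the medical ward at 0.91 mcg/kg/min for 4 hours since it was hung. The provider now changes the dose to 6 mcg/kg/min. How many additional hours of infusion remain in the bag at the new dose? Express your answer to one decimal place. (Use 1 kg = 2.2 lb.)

Initial rate:
Weight = 200 lb ÷ 2.2 lb/kg = 90.90909 kg
Dose = 0.91 mcg/kg/min × 90.90909 kg = 82.72727 mcg/min
82.72727 mcg/min × 60 min/hr = 4963.636 mcg/hr
Concentration = 92 mg ÷ 243 mL = 0.3786008 mg/mL = 378.6008 mcg/mL
Rate = 4963.636 mcg/hr ÷ 378.6008 mcg/mL = 13.11047 mL/hr
Volume infused so far = 13.11047 mL/hr × 4 hr = 52.4419 mL
Volume remaining = 243 − 52.4419 = 190.5581 mL
New rate:
Dose = 6 mcg/kg/min × 90.90909 kg = 545.4545 mcg/min
545.4545 mcg/min × 60 min/hr = 32727.27 mcg/hr
Rate = 32727.27 mcg/hr ÷ 378.6008 mcg/mL = 86.44269 mL/hr
Time remaining = 190.5581 mL ÷ 86.44269 mL/hr = 2.204444 hr

2.2 hours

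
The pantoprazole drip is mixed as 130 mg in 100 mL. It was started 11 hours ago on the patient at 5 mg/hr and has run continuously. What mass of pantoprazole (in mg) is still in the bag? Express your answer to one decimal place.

Concentration = 130 mg ÷ 100 mL = 1.3 mg/mL
Rate = 5 mg/hr ÷ 1.3 mg/mL = 3.846154 mL/hr
Volume infused = 3.846154 mL/hr × 11 hr = 42.30769 mL
Volume remaining = 100 − 42.30769 = 57.69231 mL
Drug remaining = 57.69231 mL × 1.3 mg/mL = 75 mg

75.0 mg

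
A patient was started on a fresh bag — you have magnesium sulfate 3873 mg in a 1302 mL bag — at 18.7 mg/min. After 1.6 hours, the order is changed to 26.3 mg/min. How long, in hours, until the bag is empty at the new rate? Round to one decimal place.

Initial rate:
18.7 mg/min × 60 min/hr = 1122 mg/hr
Concentration = 3873 mg ÷ 1302 mL = 2.974654 mg/mL
Rate = 1122 mg/hr ÷ 2.974654 mg/mL = 377.1867 mL/hr
Volume infused so far = 377.1867 mL/hr × 1.6 hr = 603.4987 mL
Volume remaining = 1302 − 603.4987 = 698.5013 mL
New rate:
26.3 mg/min × 60 min/hr = 1578 mg/hr
Rate = 1578 mg/hr ÷ 2.974654 mg/mL = 530.4818 mL/hr
Time remaining = 698.5013 mL ÷ 530.4818 mL/hr = 1.31673 hr

1.3 hours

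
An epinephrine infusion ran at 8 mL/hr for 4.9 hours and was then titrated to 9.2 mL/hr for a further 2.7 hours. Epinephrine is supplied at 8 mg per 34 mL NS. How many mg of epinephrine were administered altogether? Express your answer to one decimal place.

15.1 mg

Concentration = 8 mg ÷ 34 mL = 0.2352941 mg/mL
Stage 1: 8 mL/hr × 4.9 hr = 39.2 mL → 39.2 mL × 0.2352941 mg/mL = 9.223529 mg
Stage 2: 9.2 mL/hr × 2.7 hr = 24.84 mL → 24.84 mL × 0.2352941 mg/mL = 5.844706 mg
Total = 9.223529 + 5.844706 = 15.06824 mg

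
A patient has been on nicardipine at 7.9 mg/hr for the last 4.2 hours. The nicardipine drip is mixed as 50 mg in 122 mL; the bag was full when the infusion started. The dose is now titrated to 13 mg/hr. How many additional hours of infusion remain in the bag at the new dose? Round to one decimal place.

1.3 hours

Initial rate:
Concentration = 50 mg ÷ 122 mL = 0.4098361 mg/mL
Rate = 7.9 mg/hr ÷ 0.4098361 mg/mL = 19.276 mL/hr
Volume infused so far = 19.276 mL/hr × 4.2 hr = 80.9592 mL
Volume remaining = 122 − 80.9592 = 41.0408 mL
New rate:
Rate = 13 mg/hr ÷ 0.4098361 mg/mL = 31.72 mL/hr
Time remaining = 41.0408 mL ÷ 31.72 mL/hr = 1.293846 hr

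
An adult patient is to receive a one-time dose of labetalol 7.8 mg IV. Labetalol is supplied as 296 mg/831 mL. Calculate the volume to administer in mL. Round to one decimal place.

21.9 mL

Concentration = 296 mg ÷ 831 mL = 0.3561974 mg/mL
Volume = 7.8 mg ÷ 0.3561974 mg/mL = 21.89797 mL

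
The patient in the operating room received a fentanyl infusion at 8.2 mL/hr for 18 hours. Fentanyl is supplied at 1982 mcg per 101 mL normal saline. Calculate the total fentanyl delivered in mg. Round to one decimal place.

Concentration = 1982 mcg ÷ 101 mL = 19.62376 mcg/mL
Drug rate = 8.2 mL/hr × 19.62376 mcg/mL = 160.9149 mcg/hr
Total = 160.9149 mcg/hr × 18 hr = 2896.467 mcg = 2.896467 mg

2.9 mg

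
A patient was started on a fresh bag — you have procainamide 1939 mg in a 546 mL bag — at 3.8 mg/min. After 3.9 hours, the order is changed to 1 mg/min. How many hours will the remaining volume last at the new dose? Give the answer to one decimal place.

17.5 hours

Initial rate:
3.8 mg/min × 60 min/hr = 228 mg/hr
Concentration = 1939 mg ÷ 546 mL = 3.551282 mg/mL
Rate = 228 mg/hr ÷ 3.551282 mg/mL = 64.20217 mL/hr
Volume infused so far = 64.20217 mL/hr × 3.9 hr = 250.3884 mL
Volume remaining = 546 − 250.3884 = 295.6116 mL
New rate:
1 mg/min × 60 min/hr = 60 mg/hr
Rate = 60 mg/hr ÷ 3.551282 mg/mL = 16.89531 mL/hr
Time remaining = 295.6116 mL ÷ 16.89531 mL/hr = 17.49667 hr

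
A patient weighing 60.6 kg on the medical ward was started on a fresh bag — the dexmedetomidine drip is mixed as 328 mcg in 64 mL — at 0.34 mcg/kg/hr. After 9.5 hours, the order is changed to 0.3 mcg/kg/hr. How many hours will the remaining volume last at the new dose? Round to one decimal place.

Initial rate:
Dose = 0.34 mcg/kg/hr × 60.6 kg = 20.604 mcg/hr
Concentration = 328 mcg ÷ 64 mL = 5.125 mcg/mL
Rate = 20.604 mcg/hr ÷ 5.125 mcg/mL = 4.020293 mL/hr
Volume infused so far = 4.020293 mL/hr × 9.5 hr = 38.19278 mL
Volume remaining = 64 − 38.19278 = 25.80722 mL
New rate:
Dose = 0.3 mcg/kg/hr × 60.6 kg = 18.18 mcg/hr
Rate = 18.18 mcg/hr ÷ 5.125 mcg/mL = 3.547317 mL/hr
Time remaining = 25.80722 mL ÷ 3.547317 mL/hr = 7.275138 hr

7.3 hours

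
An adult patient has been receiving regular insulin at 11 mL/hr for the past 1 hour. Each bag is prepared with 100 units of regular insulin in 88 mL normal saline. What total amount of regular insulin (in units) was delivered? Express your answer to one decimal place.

12.5 units

Concentration = 100 units ÷ 88 mL = 1.136364 units/mL
Drug rate = 11 mL/hr × 1.136364 units/mL = 12.5 units/hr
Total = 12.5 units/hr × 1 hr = 12.5 units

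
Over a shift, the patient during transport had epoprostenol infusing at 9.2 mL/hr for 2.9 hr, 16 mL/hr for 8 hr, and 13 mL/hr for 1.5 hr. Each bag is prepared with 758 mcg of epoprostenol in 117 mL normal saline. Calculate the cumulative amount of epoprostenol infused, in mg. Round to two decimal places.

Concentration = 758 mcg ÷ 117 mL = 6.478632 mcg/mL
Stage 1: 9.2 mL/hr × 2.9 hr = 26.68 mL → 26.68 mL × 6.478632 mcg/mL = 172.8499 mcg
Stage 2: 16 mL/hr × 8 hr = 128 mL → 128 mL × 6.478632 mcg/mL = 829.265 mcg
Stage 3: 13 mL/hr × 1.5 hr = 19.5 mL → 19.5 mL × 6.478632 mcg/mL = 126.3333 mcg
Total = 172.8499 + 829.265 + 126.3333 = 1128.448 mcg = 1.128448 mg

1.13 mg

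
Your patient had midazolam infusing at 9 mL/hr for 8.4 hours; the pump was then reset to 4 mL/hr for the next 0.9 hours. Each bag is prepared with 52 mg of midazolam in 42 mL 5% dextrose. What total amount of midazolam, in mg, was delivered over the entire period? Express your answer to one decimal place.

98.1 mg

Concentration = 52 mg ÷ 42 mL = 1.238095 mg/mL
Stage 1: 9 mL/hr × 8.4 hr = 75.6 mL → 75.6 mL × 1.238095 mg/mL = 93.6 mg
Stage 2: 4 mL/hr × 0.9 hr = 3.6 mL → 3.6 mL × 1.238095 mg/mL = 4.457143 mg
Total = 93.6 + 4.457143 = 98.05714 mg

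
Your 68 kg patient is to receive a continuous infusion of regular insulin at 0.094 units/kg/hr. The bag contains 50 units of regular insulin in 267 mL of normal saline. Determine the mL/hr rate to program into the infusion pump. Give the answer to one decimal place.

34.1 mL/hr

Dose = 0.094 units/kg/hr × 68 kg = 6.392 units/hr
Concentration = 50 units ÷ 267 mL = 0.1872659 units/mL
Rate = 6.392 units/hr ÷ 0.1872659 units/mL = 34.13328 mL/hr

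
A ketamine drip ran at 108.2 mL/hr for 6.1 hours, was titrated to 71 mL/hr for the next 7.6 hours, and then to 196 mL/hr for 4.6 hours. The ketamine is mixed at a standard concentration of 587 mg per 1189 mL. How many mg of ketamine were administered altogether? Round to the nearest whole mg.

Concentration = 587 mg ÷ 1189 mL = 0.4936922 mg/mL
Stage 1: 108.2 mL/hr × 6.1 hr = 660.02 mL → 660.02 mL × 0.4936922 mg/mL = 325.8467 mg
Stage 2: 71 mL/hr × 7.6 hr = 539.6 mL → 539.6 mL × 0.4936922 mg/mL = 266.3963 mg
Stage 3: 196 mL/hr × 4.6 hr = 901.6 mL → 901.6 mL × 0.4936922 mg/mL = 445.1129 mg
Total = 325.8467 + 266.3963 + 445.1129 = 1037.356 mg

1037 mg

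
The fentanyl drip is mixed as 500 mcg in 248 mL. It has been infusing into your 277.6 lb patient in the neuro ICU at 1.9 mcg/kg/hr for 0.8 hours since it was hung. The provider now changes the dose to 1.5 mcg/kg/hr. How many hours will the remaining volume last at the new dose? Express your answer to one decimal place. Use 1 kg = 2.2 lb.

1.6 hours

Initial rate:
Weight = 277.6 lb ÷ 2.2 lb/kg = 126.1818 kg
Dose = 1.9 mcg/kg/hr × 126.1818 kg = 239.7455 mcg/hr
Concentration = 500 mcg ÷ 248 mL = 2.016129 mcg/mL
Rate = 239.7455 mcg/hr ÷ 2.016129 mcg/mL = 118.9137 mL/hr
Volume infused so far = 118.9137 mL/hr × 0.8 hr = 95.131 mL
Volume remaining = 248 − 95.131 = 152.869 mL
New rate:
Dose = 1.5 mcg/kg/hr × 126.1818 kg = 189.2727 mcg/hr
Rate = 189.2727 mcg/hr ÷ 2.016129 mcg/mL = 93.87927 mL/hr
Time remaining = 152.869 mL ÷ 93.87927 mL/hr = 1.628357 hr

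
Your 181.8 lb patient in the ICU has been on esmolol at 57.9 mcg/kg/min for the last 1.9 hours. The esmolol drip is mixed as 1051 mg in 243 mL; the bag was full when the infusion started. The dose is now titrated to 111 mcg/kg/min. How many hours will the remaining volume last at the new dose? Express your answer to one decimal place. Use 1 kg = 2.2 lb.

0.9 hours

Initial rate:
Weight = 181.8 lb ÷ 2.2 lb/kg = 82.63636 kg
Dose = 57.9 mcg/kg/min × 82.63636 kg = 4784.645 mcg/min
4784.645 mcg/min × 60 min/hr = 287078.7 mcg/hr
Concentration = 1051 mg ÷ 243 mL = 4.325103 mg/mL = 4325.103 mcg/mL
Rate = 287078.7 mcg/hr ÷ 4325.103 mcg/mL = 66.37501 mL/hr
Volume infused so far = 66.37501 mL/hr × 1.9 hr = 126.1125 mL
Volume remaining = 243 − 126.1125 = 116.8875 mL
New rate:
Dose = 111 mcg/kg/min × 82.63636 kg = 9172.636 mcg/min
9172.636 mcg/min × 60 min/hr = 550358.2 mcg/hr
Rate = 550358.2 mcg/hr ÷ 4325.103 mcg/mL = 127.2474 mL/hr
Time remaining = 116.8875 mL ÷ 127.2474 mL/hr = 0.9185844 hr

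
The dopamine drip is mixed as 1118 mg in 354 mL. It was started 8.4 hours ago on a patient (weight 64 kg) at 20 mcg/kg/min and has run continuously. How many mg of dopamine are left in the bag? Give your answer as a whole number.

Dose = 20 mcg/kg/min × 64 kg = 1280 mcg/min
1280 mcg/min × 60 min/hr = 76800 mcg/hr
Concentration = 1118 mg ÷ 354 mL = 3.158192 mg/mL = 3158.192 mcg/mL
Rate = 76800 mcg/hr ÷ 3158.192 mcg/mL = 24.31771 mL/hr
Volume infused = 24.31771 mL/hr × 8.4 hr = 204.2688 mL
Volume remaining = 354 − 204.2688 = 149.7312 mL
Drug remaining = 149.7312 mL × 3158.192 mcg/mL = 472880 mcg = 472.88 mg

473 mg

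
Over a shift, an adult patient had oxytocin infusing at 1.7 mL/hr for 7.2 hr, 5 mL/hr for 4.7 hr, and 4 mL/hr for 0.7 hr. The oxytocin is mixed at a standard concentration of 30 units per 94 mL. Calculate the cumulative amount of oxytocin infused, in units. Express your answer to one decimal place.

12.3 units

Concentration = 30 units ÷ 94 mL = 0.3191489 units/mL
Stage 1: 1.7 mL/hr × 7.2 hr = 12.24 mL → 12.24 mL × 0.3191489 units/mL = 3.906383 units
Stage 2: 5 mL/hr × 4.7 hr = 23.5 mL → 23.5 mL × 0.3191489 units/mL = 7.5 units
Stage 3: 4 mL/hr × 0.7 hr = 2.8 mL → 2.8 mL × 0.3191489 units/mL = 0.893617 units
Total = 3.906383 + 7.5 + 0.893617 = 12.3 units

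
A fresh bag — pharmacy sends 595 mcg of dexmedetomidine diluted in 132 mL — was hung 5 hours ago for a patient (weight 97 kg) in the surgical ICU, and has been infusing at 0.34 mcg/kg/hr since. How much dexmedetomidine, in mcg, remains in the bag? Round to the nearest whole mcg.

430 mcg

Dose = 0.34 mcg/kg/hr × 97 kg = 32.98 mcg/hr
Concentration = 595 mcg ÷ 132 mL = 4.507576 mcg/mL
Rate = 32.98 mcg/hr ÷ 4.507576 mcg/mL = 7.316571 mL/hr
Volume infused = 7.316571 mL/hr × 5 hr = 36.58286 mL
Volume remaining = 132 − 36.58286 = 95.41714 mL
Drug remaining = 95.41714 mL × 4.507576 mcg/mL = 430.1 mcg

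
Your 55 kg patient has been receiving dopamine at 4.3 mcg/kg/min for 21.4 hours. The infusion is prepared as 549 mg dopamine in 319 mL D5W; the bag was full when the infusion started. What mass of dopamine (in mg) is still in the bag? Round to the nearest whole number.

245 mg

Dose = 4.3 mcg/kg/min × 55 kg = 236.5 mcg/min
236.5 mcg/min × 60 min/hr = 14190 mcg/hr
Concentration = 549 mg ÷ 319 mL = 1.721003 mg/mL = 1721.003 mcg/mL
Rate = 14190 mcg/hr ÷ 1721.003 mcg/mL = 8.245191 mL/hr
Volume infused = 8.245191 mL/hr × 21.4 hr = 176.4471 mL
Volume remaining = 319 − 176.4471 = 142.5529 mL
Drug remaining = 142.5529 mL × 1721.003 mcg/mL = 245334 mcg = 245.334 mg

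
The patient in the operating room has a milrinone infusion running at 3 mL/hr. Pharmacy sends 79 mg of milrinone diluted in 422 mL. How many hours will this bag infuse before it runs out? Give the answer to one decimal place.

Duration = 422 mL ÷ 3 mL/hr = 140.6667 hr

140.7 hours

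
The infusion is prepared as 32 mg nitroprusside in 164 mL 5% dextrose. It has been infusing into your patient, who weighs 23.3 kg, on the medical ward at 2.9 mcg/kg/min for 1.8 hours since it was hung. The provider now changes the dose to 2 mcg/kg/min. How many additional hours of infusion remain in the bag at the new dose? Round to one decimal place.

8.8 hours

Initial rate:
Dose = 2.9 mcg/kg/min × 23.3 kg = 67.57 mcg/min
67.57 mcg/min × 60 min/hr = 4054.2 mcg/hr
Concentration = 32 mg ÷ 164 mL = 0.195122 mg/mL = 195.122 mcg/mL
Rate = 4054.2 mcg/hr ÷ 195.122 mcg/mL = 20.77777 mL/hr
Volume infused so far = 20.77777 mL/hr × 1.8 hr = 37.39999 mL
Volume remaining = 164 − 37.39999 = 126.6 mL
New rate:
Dose = 2 mcg/kg/min × 23.3 kg = 46.6 mcg/min
46.6 mcg/min × 60 min/hr = 2796 mcg/hr
Rate = 2796 mcg/hr ÷ 195.122 mcg/mL = 14.3295 mL/hr
Time remaining = 126.6 mL ÷ 14.3295 mL/hr = 8.834921 hr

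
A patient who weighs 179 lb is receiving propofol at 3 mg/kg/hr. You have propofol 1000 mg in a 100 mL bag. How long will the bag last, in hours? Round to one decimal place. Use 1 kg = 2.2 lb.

4.1 hours

Weight = 179 lb ÷ 2.2 lb/kg = 81.36364 kg
Dose = 3 mg/kg/hr × 81.36364 kg = 244.0909 mg/hr
Concentration = 1000 mg ÷ 100 mL = 10 mg/mL
Rate = 244.0909 mg/hr ÷ 10 mg/mL = 24.40909 mL/hr
Duration = 100 mL ÷ 24.40909 mL/hr = 4.096834 hr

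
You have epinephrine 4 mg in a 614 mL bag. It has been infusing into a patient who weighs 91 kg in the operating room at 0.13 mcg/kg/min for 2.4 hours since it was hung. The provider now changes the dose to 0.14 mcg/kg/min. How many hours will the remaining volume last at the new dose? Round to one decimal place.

Initial rate:
Dose = 0.13 mcg/kg/min × 91 kg = 11.83 mcg/min
11.83 mcg/min × 60 min/hr = 709.8 mcg/hr
Concentration = 4 mg ÷ 614 mL = 0.006514658 mg/mL = 6.514658 mcg/mL
Rate = 709.8 mcg/hr ÷ 6.514658 mcg/mL = 108.9543 mL/hr
Volume infused so far = 108.9543 mL/hr × 2.4 hr = 261.4903 mL
Volume remaining = 614 − 261.4903 = 352.5097 mL
New rate:
Dose = 0.14 mcg/kg/min × 91 kg = 12.74 mcg/min
12.74 mcg/min × 60 min/hr = 764.4 mcg/hr
Rate = 764.4 mcg/hr ÷ 6.514658 mcg/mL = 117.3354 mL/hr
Time remaining = 352.5097 mL ÷ 117.3354 mL/hr = 3.004291 hr

3.0 hours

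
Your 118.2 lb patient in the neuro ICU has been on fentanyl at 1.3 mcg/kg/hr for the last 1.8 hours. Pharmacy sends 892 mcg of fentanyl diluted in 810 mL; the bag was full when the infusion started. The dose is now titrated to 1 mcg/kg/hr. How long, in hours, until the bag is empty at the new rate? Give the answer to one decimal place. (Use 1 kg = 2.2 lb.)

14.3 hours

Initial rate:
Weight = 118.2 lb ÷ 2.2 lb/kg = 53.72727 kg
Dose = 1.3 mcg/kg/hr × 53.72727 kg = 69.84545 mcg/hr
Concentration = 892 mcg ÷ 810 mL = 1.101235 mcg/mL
Rate = 69.84545 mcg/hr ÷ 1.101235 mcg/mL = 63.42468 mL/hr
Volume infused so far = 63.42468 mL/hr × 1.8 hr = 114.1644 mL
Volume remaining = 810 − 114.1644 = 695.8356 mL
New rate:
Dose = 1 mcg/kg/hr × 53.72727 kg = 53.72727 mcg/hr
Rate = 53.72727 mcg/hr ÷ 1.101235 mcg/mL = 48.78822 mL/hr
Time remaining = 695.8356 mL ÷ 48.78822 mL/hr = 14.26237 hr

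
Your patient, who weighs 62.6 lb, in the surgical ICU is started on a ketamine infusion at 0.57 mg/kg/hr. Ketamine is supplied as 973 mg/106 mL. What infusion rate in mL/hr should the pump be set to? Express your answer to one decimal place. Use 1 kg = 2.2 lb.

Weight = 62.6 lb ÷ 2.2 lb/kg = 28.45455 kg
Dose = 0.57 mg/kg/hr × 28.45455 kg = 16.21909 mg/hr
Concentration = 973 mg ÷ 106 mL = 9.179245 mg/mL
Rate = 16.21909 mg/hr ÷ 9.179245 mg/mL = 1.766931 mL/hr

1.8 mL/hr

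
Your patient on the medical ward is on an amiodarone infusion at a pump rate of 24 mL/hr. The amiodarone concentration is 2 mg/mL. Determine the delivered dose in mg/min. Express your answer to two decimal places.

0.80 mg/min

Drug rate = 24 mL/hr × 2 mg/mL = 48 mg/hr
48 mg/hr ÷ 60 min/hr = 0.8 mg/min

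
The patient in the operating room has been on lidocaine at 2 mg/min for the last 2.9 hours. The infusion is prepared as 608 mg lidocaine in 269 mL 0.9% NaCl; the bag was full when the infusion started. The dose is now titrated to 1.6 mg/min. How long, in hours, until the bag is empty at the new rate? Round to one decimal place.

2.7 hours

Initial rate:
2 mg/min × 60 min/hr = 120 mg/hr
Concentration = 608 mg ÷ 269 mL = 2.260223 mg/mL
Rate = 120 mg/hr ÷ 2.260223 mg/mL = 53.09211 mL/hr
Volume infused so far = 53.09211 mL/hr × 2.9 hr = 153.9671 mL
Volume remaining = 269 − 153.9671 = 115.0329 mL
New rate:
1.6 mg/min × 60 min/hr = 96 mg/hr
Rate = 96 mg/hr ÷ 2.260223 mg/mL = 42.47368 mL/hr
Time remaining = 115.0329 mL ÷ 42.47368 mL/hr = 2.708333 hr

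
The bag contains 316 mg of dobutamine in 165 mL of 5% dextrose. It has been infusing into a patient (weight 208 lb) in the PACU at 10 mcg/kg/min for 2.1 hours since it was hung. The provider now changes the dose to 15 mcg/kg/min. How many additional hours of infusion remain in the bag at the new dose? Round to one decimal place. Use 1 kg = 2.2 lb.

2.3 hours

Initial rate:
Weight = 208 lb ÷ 2.2 lb/kg = 94.54545 kg
Dose = 10 mcg/kg/min × 94.54545 kg = 945.4545 mcg/min
945.4545 mcg/min × 60 min/hr = 56727.27 mcg/hr
Concentration = 316 mg ÷ 165 mL = 1.915152 mg/mL = 1915.152 mcg/mL
Rate = 56727.27 mcg/hr ÷ 1915.152 mcg/mL = 29.62025 mL/hr
Volume infused so far = 29.62025 mL/hr × 2.1 hr = 62.20253 mL
Volume remaining = 165 − 62.20253 = 102.7975 mL
New rate:
Dose = 15 mcg/kg/min × 94.54545 kg = 1418.182 mcg/min
1418.182 mcg/min × 60 min/hr = 85090.91 mcg/hr
Rate = 85090.91 mcg/hr ÷ 1915.152 mcg/mL = 44.43038 mL/hr
Time remaining = 102.7975 mL ÷ 44.43038 mL/hr = 2.313675 hr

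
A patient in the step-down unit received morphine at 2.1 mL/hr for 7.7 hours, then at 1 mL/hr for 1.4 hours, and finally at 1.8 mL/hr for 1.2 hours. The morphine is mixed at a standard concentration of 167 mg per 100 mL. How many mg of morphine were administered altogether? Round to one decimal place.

32.9 mg

Concentration = 167 mg ÷ 100 mL = 1.67 mg/mL
Stage 1: 2.1 mL/hr × 7.7 hr = 16.17 mL → 16.17 mL × 1.67 mg/mL = 27.0039 mg
Stage 2: 1 mL/hr × 1.4 hr = 1.4 mL → 1.4 mL × 1.67 mg/mL = 2.338 mg
Stage 3: 1.8 mL/hr × 1.2 hr = 2.16 mL → 2.16 mL × 1.67 mg/mL = 3.6072 mg
Total = 27.0039 + 2.338 + 3.6072 = 32.9491 mg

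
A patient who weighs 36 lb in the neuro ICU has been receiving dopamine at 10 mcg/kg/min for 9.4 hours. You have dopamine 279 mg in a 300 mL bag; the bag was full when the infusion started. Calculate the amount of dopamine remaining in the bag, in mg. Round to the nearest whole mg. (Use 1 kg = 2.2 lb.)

Weight = 36 lb ÷ 2.2 lb/kg = 16.36364 kg
Dose = 10 mcg/kg/min × 16.36364 kg = 163.6364 mcg/min
163.6364 mcg/min × 60 min/hr = 9818.182 mcg/hr
Concentration = 279 mg ÷ 300 mL = 0.93 mg/mL = 930 mcg/mL
Rate = 9818.182 mcg/hr ÷ 930 mcg/mL = 10.55718 mL/hr
Volume infused = 10.55718 mL/hr × 9.4 hr = 99.23754 mL
Volume remaining = 300 − 99.23754 = 200.7625 mL
Drug remaining = 200.7625 mL × 930 mcg/mL = 186709.1 mcg = 186.7091 mg

187 mg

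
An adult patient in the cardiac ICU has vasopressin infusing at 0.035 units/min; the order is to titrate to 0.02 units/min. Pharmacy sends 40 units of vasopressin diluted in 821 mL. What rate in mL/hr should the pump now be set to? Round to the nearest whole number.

25 mL/hr

0.02 units/min × 60 min/hr = 1.2 units/hr
Concentration = 40 units ÷ 821 mL = 0.04872107 units/mL
Rate = 1.2 units/hr ÷ 0.04872107 units/mL = 24.63 mL/hr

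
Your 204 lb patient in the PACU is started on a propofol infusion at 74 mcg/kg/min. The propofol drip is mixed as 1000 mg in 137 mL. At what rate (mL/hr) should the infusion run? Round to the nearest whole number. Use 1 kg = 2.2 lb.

Weight = 204 lb ÷ 2.2 lb/kg = 92.72727 kg
Dose = 74 mcg/kg/min × 92.72727 kg = 6861.818 mcg/min
6861.818 mcg/min × 60 min/hr = 411709.1 mcg/hr
Concentration = 1000 mg ÷ 137 mL = 7.29927 mg/mL = 7299.27 mcg/mL
Rate = 411709.1 mcg/hr ÷ 7299.27 mcg/mL = 56.40415 mL/hr

56 mL/hr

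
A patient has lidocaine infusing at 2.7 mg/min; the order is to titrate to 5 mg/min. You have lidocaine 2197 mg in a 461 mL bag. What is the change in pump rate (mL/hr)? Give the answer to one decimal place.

29.0 mL/hr

At the current dose:
2.7 mg/min × 60 min/hr = 162 mg/hr
Concentration = 2197 mg ÷ 461 mL = 4.765727 mg/mL
Rate = 162 mg/hr ÷ 4.765727 mg/mL = 33.99272 mL/hr
At the new dose:
5 mg/min × 60 min/hr = 300 mg/hr
Rate = 300 mg/hr ÷ 4.765727 mg/mL = 62.94948 mL/hr
Change = 62.94948 − 33.99272 = 28.95676 mL/hr → 28.95676 mL/hr increase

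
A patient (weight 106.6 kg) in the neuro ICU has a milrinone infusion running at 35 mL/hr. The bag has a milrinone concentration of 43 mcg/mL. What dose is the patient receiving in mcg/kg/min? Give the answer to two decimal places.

0.24 mcg/kg/min

Drug rate = 35 mL/hr × 43 mcg/mL = 1505 mcg/hr
1505 mcg/hr ÷ 60 min/hr = 25.08333 mcg/min
25.08333 mcg/min ÷ 106.6 kg = 0.2353033 mcg/kg/min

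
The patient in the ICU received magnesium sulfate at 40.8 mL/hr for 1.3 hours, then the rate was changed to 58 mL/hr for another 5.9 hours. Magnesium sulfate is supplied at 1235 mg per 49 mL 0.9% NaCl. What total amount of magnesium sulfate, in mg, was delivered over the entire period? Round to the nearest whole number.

Concentration = 1235 mg ÷ 49 mL = 25.20408 mg/mL
Stage 1: 40.8 mL/hr × 1.3 hr = 53.04 mL → 53.04 mL × 25.20408 mg/mL = 1336.824 mg
Stage 2: 58 mL/hr × 5.9 hr = 342.2 mL → 342.2 mL × 25.20408 mg/mL = 8624.837 mg
Total = 1336.824 + 8624.837 = 9961.661 mg

9962 mg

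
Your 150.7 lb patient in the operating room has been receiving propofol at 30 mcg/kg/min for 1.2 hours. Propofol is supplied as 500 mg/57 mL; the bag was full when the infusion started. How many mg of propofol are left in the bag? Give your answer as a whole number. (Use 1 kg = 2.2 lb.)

Weight = 150.7 lb ÷ 2.2 lb/kg = 68.5 kg
Dose = 30 mcg/kg/min × 68.5 kg = 2055 mcg/min
2055 mcg/min × 60 min/hr = 123300 mcg/hr
Concentration = 500 mg ÷ 57 mL = 8.77193 mg/mL = 8771.93 mcg/mL
Rate = 123300 mcg/hr ÷ 8771.93 mcg/mL = 14.0562 mL/hr
Volume infused = 14.0562 mL/hr × 1.2 hr = 16.86744 mL
Volume remaining = 57 − 16.86744 = 40.13256 mL
Drug remaining = 40.13256 mL × 8771.93 mcg/mL = 352040 mcg = 352.04 mg

352 mg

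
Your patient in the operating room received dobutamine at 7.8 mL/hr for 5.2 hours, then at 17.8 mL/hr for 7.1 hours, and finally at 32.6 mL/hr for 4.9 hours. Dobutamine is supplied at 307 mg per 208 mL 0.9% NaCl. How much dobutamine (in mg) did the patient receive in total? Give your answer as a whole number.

Concentration = 307 mg ÷ 208 mL = 1.475962 mg/mL
Stage 1: 7.8 mL/hr × 5.2 hr = 40.56 mL → 40.56 mL × 1.475962 mg/mL = 59.865 mg
Stage 2: 17.8 mL/hr × 7.1 hr = 126.38 mL → 126.38 mL × 1.475962 mg/mL = 186.532 mg
Stage 3: 32.6 mL/hr × 4.9 hr = 159.74 mL → 159.74 mL × 1.475962 mg/mL = 235.7701 mg
Total = 59.865 + 186.532 + 235.7701 = 482.1671 mg

482 mg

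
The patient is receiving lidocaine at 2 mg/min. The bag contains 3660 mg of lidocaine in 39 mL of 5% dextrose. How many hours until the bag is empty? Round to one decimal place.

2 mg/min × 60 min/hr = 120 mg/hr
Concentration = 3660 mg ÷ 39 mL = 93.84615 mg/mL
Rate = 120 mg/hr ÷ 93.84615 mg/mL = 1.278689 mL/hr
Duration = 39 mL ÷ 1.278689 mL/hr = 30.5 hr

30.5 hours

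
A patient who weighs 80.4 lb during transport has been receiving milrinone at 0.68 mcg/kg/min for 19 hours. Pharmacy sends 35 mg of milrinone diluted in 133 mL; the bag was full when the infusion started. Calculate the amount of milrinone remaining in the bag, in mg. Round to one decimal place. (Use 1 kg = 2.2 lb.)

6.7 mg

Weight = 80.4 lb ÷ 2.2 lb/kg = 36.54545 kg
Dose = 0.68 mcg/kg/min × 36.54545 kg = 24.85091 mcg/min
24.85091 mcg/min × 60 min/hr = 1491.055 mcg/hr
Concentration = 35 mg ÷ 133 mL = 0.2631579 mg/mL = 263.1579 mcg/mL
Rate = 1491.055 mcg/hr ÷ 263.1579 mcg/mL = 5.666007 mL/hr
Volume infused = 5.666007 mL/hr × 19 hr = 107.6541 mL
Volume remaining = 133 − 107.6541 = 25.34586 mL
Drug remaining = 25.34586 mL × 263.1579 mcg/mL = 6669.964 mcg = 6.669964 mg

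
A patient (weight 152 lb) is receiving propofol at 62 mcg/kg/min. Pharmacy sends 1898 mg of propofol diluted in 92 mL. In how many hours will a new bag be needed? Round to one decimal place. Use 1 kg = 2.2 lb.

7.4 hours

Weight = 152 lb ÷ 2.2 lb/kg = 69.09091 kg
Dose = 62 mcg/kg/min × 69.09091 kg = 4283.636 mcg/min
4283.636 mcg/min × 60 min/hr = 257018.2 mcg/hr
Concentration = 1898 mg ÷ 92 mL = 20.63043 mg/mL = 20630.43 mcg/mL
Rate = 257018.2 mcg/hr ÷ 20630.43 mcg/mL = 12.4582 mL/hr
Duration = 92 mL ÷ 12.4582 mL/hr = 7.384692 hr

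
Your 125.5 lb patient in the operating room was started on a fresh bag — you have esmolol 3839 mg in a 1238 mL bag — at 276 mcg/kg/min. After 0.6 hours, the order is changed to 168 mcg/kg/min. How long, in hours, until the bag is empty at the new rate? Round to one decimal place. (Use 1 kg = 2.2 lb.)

5.7 hours

Initial rate:
Weight = 125.5 lb ÷ 2.2 lb/kg = 57.04545 kg
Dose = 276 mcg/kg/min × 57.04545 kg = 15744.55 mcg/min
15744.55 mcg/min × 60 min/hr = 944672.7 mcg/hr
Concentration = 3839 mg ÷ 1238 mL = 3.100969 mg/mL = 3100.969 mcg/mL
Rate = 944672.7 mcg/hr ÷ 3100.969 mcg/mL = 304.6379 mL/hr
Volume infused so far = 304.6379 mL/hr × 0.6 hr = 182.7827 mL
Volume remaining = 1238 − 182.7827 = 1055.217 mL
New rate:
Dose = 168 mcg/kg/min × 57.04545 kg = 9583.636 mcg/min
9583.636 mcg/min × 60 min/hr = 575018.2 mcg/hr
Rate = 575018.2 mcg/hr ÷ 3100.969 mcg/mL = 185.4318 mL/hr
Time remaining = 1055.217 mL ÷ 185.4318 mL/hr = 5.690596 hr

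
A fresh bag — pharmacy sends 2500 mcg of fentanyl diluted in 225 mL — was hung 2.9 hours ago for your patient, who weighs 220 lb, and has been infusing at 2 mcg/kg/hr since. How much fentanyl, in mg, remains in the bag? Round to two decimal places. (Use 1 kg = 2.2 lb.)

Weight = 220 lb ÷ 2.2 lb/kg = 100 kg
Dose = 2 mcg/kg/hr × 100 kg = 200 mcg/hr
Concentration = 2500 mcg ÷ 225 mL = 11.11111 mcg/mL
Rate = 200 mcg/hr ÷ 11.11111 mcg/mL = 18 mL/hr
Volume infused = 18 mL/hr × 2.9 hr = 52.2 mL
Volume remaining = 225 − 52.2 = 172.8 mL
Drug remaining = 172.8 mL × 11.11111 mcg/mL = 1920 mcg = 1.92 mg

1.92 mg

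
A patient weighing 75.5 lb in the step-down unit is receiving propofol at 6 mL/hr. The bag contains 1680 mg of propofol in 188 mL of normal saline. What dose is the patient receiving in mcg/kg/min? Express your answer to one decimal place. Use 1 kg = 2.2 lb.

26.0 mcg/kg/min

Weight = 75.5 lb ÷ 2.2 lb/kg = 34.31818 kg
Concentration = 1680 mg ÷ 188 mL = 8.93617 mg/mL = 8936.17 mcg/mL
Drug rate = 6 mL/hr × 8936.17 mcg/mL = 53617.02 mcg/hr
53617.02 mcg/hr ÷ 60 min/hr = 893.617 mcg/min
893.617 mcg/min ÷ 34.31818 kg = 26.03917 mcg/kg/min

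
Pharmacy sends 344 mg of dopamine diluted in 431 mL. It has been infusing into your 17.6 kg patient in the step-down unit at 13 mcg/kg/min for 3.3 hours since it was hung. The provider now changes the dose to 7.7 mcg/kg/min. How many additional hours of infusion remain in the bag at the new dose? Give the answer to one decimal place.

Initial rate:
Dose = 13 mcg/kg/min × 17.6 kg = 228.8 mcg/min
228.8 mcg/min × 60 min/hr = 13728 mcg/hr
Concentration = 344 mg ÷ 431 mL = 0.7981439 mg/mL = 798.1439 mcg/mL
Rate = 13728 mcg/hr ÷ 798.1439 mcg/mL = 17.19991 mL/hr
Volume infused so far = 17.19991 mL/hr × 3.3 hr = 56.75969 mL
Volume remaining = 431 − 56.75969 = 374.2403 mL
New rate:
Dose = 7.7 mcg/kg/min × 17.6 kg = 135.52 mcg/min
135.52 mcg/min × 60 min/hr = 8131.2 mcg/hr
Rate = 8131.2 mcg/hr ÷ 798.1439 mcg/mL = 10.18764 mL/hr
Time remaining = 374.2403 mL ÷ 10.18764 mL/hr = 36.73475 hr

36.7 hours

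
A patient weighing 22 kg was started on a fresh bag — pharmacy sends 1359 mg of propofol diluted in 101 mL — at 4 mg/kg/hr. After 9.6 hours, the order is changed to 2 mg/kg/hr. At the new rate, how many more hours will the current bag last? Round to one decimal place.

11.7 hours

Initial rate:
Dose = 4 mg/kg/hr × 22 kg = 88 mg/hr
Concentration = 1359 mg ÷ 101 mL = 13.45545 mg/mL
Rate = 88 mg/hr ÷ 13.45545 mg/mL = 6.540103 mL/hr
Volume infused so far = 6.540103 mL/hr × 9.6 hr = 62.78499 mL
Volume remaining = 101 − 62.78499 = 38.21501 mL
New rate:
Dose = 2 mg/kg/hr × 22 kg = 44 mg/hr
Rate = 44 mg/hr ÷ 13.45545 mg/mL = 3.270052 mL/hr
Time remaining = 38.21501 mL ÷ 3.270052 mL/hr = 11.68636 hr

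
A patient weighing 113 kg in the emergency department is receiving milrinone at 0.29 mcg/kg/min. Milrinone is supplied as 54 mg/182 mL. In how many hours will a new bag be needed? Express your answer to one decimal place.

27.5 hours

Dose = 0.29 mcg/kg/min × 113 kg = 32.77 mcg/min
32.77 mcg/min × 60 min/hr = 1966.2 mcg/hr
Concentration = 54 mg ÷ 182 mL = 0.2967033 mg/mL = 296.7033 mcg/mL
Rate = 1966.2 mcg/hr ÷ 296.7033 mcg/mL = 6.626822 mL/hr
Duration = 182 mL ÷ 6.626822 mL/hr = 27.46414 hr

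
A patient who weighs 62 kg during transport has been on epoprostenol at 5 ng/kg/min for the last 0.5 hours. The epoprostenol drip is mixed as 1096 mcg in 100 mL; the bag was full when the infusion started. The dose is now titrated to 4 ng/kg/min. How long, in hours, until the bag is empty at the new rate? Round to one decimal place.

Initial rate:
Dose = 5 ng/kg/min × 62 kg = 310 ng/min
310 ng/min × 60 min/hr = 18600 ng/hr
Concentration = 1096 mcg ÷ 100 mL = 10.96 mcg/mL = 10960 ng/mL
Rate = 18600 ng/hr ÷ 10960 ng/mL = 1.69708 mL/hr
Volume infused so far = 1.69708 mL/hr × 0.5 hr = 0.8485401 mL
Volume remaining = 100 − 0.8485401 = 99.15146 mL
New rate:
Dose = 4 ng/kg/min × 62 kg = 248 ng/min
248 ng/min × 60 min/hr = 14880 ng/hr
Rate = 14880 ng/hr ÷ 10960 ng/mL = 1.357664 mL/hr
Time remaining = 99.15146 mL ÷ 1.357664 mL/hr = 73.03091 hr

73.0 hours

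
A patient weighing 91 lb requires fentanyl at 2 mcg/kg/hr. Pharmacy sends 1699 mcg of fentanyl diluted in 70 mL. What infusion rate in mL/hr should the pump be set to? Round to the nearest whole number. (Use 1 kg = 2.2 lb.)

3 mL/hr

Weight = 91 lb ÷ 2.2 lb/kg = 41.36364 kg
Dose = 2 mcg/kg/hr × 41.36364 kg = 82.72727 mcg/hr
Concentration = 1699 mcg ÷ 70 mL = 24.27143 mcg/mL
Rate = 82.72727 mcg/hr ÷ 24.27143 mcg/mL = 3.408422 mL/hr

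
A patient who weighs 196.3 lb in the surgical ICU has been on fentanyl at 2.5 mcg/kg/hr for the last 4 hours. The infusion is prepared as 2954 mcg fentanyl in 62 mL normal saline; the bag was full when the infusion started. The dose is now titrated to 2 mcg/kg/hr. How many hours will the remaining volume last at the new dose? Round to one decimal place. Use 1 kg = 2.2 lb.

Initial rate:
Weight = 196.3 lb ÷ 2.2 lb/kg = 89.22727 kg
Dose = 2.5 mcg/kg/hr × 89.22727 kg = 223.0682 mcg/hr
Concentration = 2954 mcg ÷ 62 mL = 47.64516 mcg/mL
Rate = 223.0682 mcg/hr ÷ 47.64516 mcg/mL = 4.681864 mL/hr
Volume infused so far = 4.681864 mL/hr × 4 hr = 18.72746 mL
Volume remaining = 62 − 18.72746 = 43.27254 mL
New rate:
Dose = 2 mcg/kg/hr × 89.22727 kg = 178.4545 mcg/hr
Rate = 178.4545 mcg/hr ÷ 47.64516 mcg/mL = 3.745491 mL/hr
Time remaining = 43.27254 mL ÷ 3.745491 mL/hr = 11.55323 hr

11.6 hours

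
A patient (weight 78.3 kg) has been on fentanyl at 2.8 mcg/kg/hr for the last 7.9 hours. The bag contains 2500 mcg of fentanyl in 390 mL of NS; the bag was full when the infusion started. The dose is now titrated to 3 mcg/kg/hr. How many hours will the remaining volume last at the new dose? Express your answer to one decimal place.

Initial rate:
Dose = 2.8 mcg/kg/hr × 78.3 kg = 219.24 mcg/hr
Concentration = 2500 mcg ÷ 390 mL = 6.410256 mcg/mL
Rate = 219.24 mcg/hr ÷ 6.410256 mcg/mL = 34.20144 mL/hr
Volume infused so far = 34.20144 mL/hr × 7.9 hr = 270.1914 mL
Volume remaining = 390 − 270.1914 = 119.8086 mL
New rate:
Dose = 3 mcg/kg/hr × 78.3 kg = 234.9 mcg/hr
Rate = 234.9 mcg/hr ÷ 6.410256 mcg/mL = 36.6444 mL/hr
Time remaining = 119.8086 mL ÷ 36.6444 mL/hr = 3.269493 hr

3.3 hours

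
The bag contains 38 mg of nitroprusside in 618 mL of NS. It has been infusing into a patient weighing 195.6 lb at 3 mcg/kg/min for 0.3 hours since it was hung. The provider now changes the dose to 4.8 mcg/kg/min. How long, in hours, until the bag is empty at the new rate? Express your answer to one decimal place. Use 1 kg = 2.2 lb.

1.3 hours

Initial rate:
Weight = 195.6 lb ÷ 2.2 lb/kg = 88.90909 kg
Dose = 3 mcg/kg/min × 88.90909 kg = 266.7273 mcg/min
266.7273 mcg/min × 60 min/hr = 16003.64 mcg/hr
Concentration = 38 mg ÷ 618 mL = 0.06148867 mg/mL = 61.48867 mcg/mL
Rate = 16003.64 mcg/hr ÷ 61.48867 mcg/mL = 260.2697 mL/hr
Volume infused so far = 260.2697 mL/hr × 0.3 hr = 78.0809 mL
Volume remaining = 618 − 78.0809 = 539.9191 mL
New rate:
Dose = 4.8 mcg/kg/min × 88.90909 kg = 426.7636 mcg/min
426.7636 mcg/min × 60 min/hr = 25605.82 mcg/hr
Rate = 25605.82 mcg/hr ÷ 61.48867 mcg/mL = 416.4315 mL/hr
Time remaining = 539.9191 mL ÷ 416.4315 mL/hr = 1.296538 hr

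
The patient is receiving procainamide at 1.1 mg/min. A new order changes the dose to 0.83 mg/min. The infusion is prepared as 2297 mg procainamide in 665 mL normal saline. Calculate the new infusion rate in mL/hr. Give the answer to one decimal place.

14.4 mL/hr

0.83 mg/min × 60 min/hr = 49.8 mg/hr
Concentration = 2297 mg ÷ 665 mL = 3.454135 mg/mL
Rate = 49.8 mg/hr ÷ 3.454135 mg/mL = 14.4175 mL/hr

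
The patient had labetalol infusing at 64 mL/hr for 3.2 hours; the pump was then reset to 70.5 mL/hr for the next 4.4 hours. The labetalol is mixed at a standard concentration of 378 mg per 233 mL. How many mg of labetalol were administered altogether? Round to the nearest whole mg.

835 mg

Concentration = 378 mg ÷ 233 mL = 1.622318 mg/mL
Stage 1: 64 mL/hr × 3.2 hr = 204.8 mL → 204.8 mL × 1.622318 mg/mL = 332.2506 mg
Stage 2: 70.5 mL/hr × 4.4 hr = 310.2 mL → 310.2 mL × 1.622318 mg/mL = 503.2429 mg
Total = 332.2506 + 503.2429 = 835.4936 mg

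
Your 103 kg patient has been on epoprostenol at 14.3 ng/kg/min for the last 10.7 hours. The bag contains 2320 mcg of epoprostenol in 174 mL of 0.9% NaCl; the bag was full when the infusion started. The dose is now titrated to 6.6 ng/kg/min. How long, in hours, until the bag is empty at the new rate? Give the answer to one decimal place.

33.7 hours

Initial rate:
Dose = 14.3 ng/kg/min × 103 kg = 1472.9 ng/min
1472.9 ng/min × 60 min/hr = 88374 ng/hr
Concentration = 2320 mcg ÷ 174 mL = 13.33333 mcg/mL = 13333.33 ng/mL
Rate = 88374 ng/hr ÷ 13333.33 ng/mL = 6.62805 mL/hr
Volume infused so far = 6.62805 mL/hr × 10.7 hr = 70.92014 mL
Volume remaining = 174 − 70.92014 = 103.0799 mL
New rate:
Dose = 6.6 ng/kg/min × 103 kg = 679.8 ng/min
679.8 ng/min × 60 min/hr = 40788 ng/hr
Rate = 40788 ng/hr ÷ 13333.33 ng/mL = 3.0591 mL/hr
Time remaining = 103.0799 mL ÷ 3.0591 mL/hr = 33.69614 hr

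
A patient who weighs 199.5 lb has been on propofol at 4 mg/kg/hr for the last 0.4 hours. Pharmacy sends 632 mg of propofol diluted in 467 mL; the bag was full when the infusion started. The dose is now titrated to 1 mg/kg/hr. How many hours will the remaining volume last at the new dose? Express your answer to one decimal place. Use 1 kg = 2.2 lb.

5.4 hours

Initial rate:
Weight = 199.5 lb ÷ 2.2 lb/kg = 90.68182 kg
Dose = 4 mg/kg/hr × 90.68182 kg = 362.7273 mg/hr
Concentration = 632 mg ÷ 467 mL = 1.353319 mg/mL
Rate = 362.7273 mg/hr ÷ 1.353319 mg/mL = 268.0279 mL/hr
Volume infused so far = 268.0279 mL/hr × 0.4 hr = 107.2112 mL
Volume remaining = 467 − 107.2112 = 359.7888 mL
New rate:
Dose = 1 mg/kg/hr × 90.68182 kg = 90.68182 mg/hr
Rate = 90.68182 mg/hr ÷ 1.353319 mg/mL = 67.00698 mL/hr
Time remaining = 359.7888 mL ÷ 67.00698 mL/hr = 5.369424 hr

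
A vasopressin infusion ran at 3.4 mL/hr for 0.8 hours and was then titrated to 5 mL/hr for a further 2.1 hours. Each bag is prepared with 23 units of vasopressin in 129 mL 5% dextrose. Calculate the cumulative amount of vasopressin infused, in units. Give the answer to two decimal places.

2.36 units

Concentration = 23 units ÷ 129 mL = 0.1782946 units/mL
Stage 1: 3.4 mL/hr × 0.8 hr = 2.72 mL → 2.72 mL × 0.1782946 units/mL = 0.4849612 units
Stage 2: 5 mL/hr × 2.1 hr = 10.5 mL → 10.5 mL × 0.1782946 units/mL = 1.872093 units
Total = 0.4849612 + 1.872093 = 2.357054 units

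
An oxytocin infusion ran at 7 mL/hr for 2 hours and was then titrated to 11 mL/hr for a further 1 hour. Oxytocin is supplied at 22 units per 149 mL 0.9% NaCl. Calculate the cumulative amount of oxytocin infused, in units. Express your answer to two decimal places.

Concentration = 22 units ÷ 149 mL = 0.147651 units/mL
Stage 1: 7 mL/hr × 2 hr = 14 mL → 14 mL × 0.147651 units/mL = 2.067114 units
Stage 2: 11 mL/hr × 1 hr = 11 mL → 11 mL × 0.147651 units/mL = 1.624161 units
Total = 2.067114 + 1.624161 = 3.691275 units

3.69 units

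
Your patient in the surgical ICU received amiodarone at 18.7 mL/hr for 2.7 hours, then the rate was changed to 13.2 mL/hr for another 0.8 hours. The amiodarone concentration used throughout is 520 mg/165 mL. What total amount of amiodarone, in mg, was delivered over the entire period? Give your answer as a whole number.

Concentration = 520 mg ÷ 165 mL = 3.151515 mg/mL
Stage 1: 18.7 mL/hr × 2.7 hr = 50.49 mL → 50.49 mL × 3.151515 mg/mL = 159.12 mg
Stage 2: 13.2 mL/hr × 0.8 hr = 10.56 mL → 10.56 mL × 3.151515 mg/mL = 33.28 mg
Total = 159.12 + 33.28 = 192.4 mg

192 mg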